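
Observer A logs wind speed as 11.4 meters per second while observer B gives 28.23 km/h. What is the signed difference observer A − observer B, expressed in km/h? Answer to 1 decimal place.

observer A: 11.4 m/s = 41.040 km/h.
Difference: 41.040 − 28.230 = 12.8 km/h.

12.8 km/h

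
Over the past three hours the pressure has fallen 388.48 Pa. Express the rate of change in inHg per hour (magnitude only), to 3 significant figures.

388.48 Pa / 3 h × 0.0002953 inHg/Pa = 0.0382 inHg/h.

0.0382 inHg per hour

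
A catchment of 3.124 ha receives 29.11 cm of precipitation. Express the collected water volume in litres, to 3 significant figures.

Depth: 29.11 cm × 10 = 291.1 mm.
Area: 3.124 ha = 31240 m².
1 mm over 1 m² is 1 L, so volume = 291.1 × 31240 = 9093964 L ≈ 9090000 L.

9090000 litres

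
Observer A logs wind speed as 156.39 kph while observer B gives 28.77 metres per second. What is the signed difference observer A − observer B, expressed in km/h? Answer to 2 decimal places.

observer B: 28.77 m/s = 103.5720 km/h.
Difference: 156.3900 − 103.5720 = 52.82 km/h.

52.82 km/h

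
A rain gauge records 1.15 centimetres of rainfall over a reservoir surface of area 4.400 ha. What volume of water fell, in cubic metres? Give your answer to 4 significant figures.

Depth: 1.15 cm × 10 = 11.5 mm.
Area: 4.400 ha = 44000 m².
1 mm over 1 m² is 1 L, so volume = 11.5 × 44000 = 506000 L = 506.0 m³.

506.0 cubic metres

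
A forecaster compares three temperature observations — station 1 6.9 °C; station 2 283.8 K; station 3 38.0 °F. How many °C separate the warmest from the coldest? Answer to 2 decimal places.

station 2: 283.8 K = 10.650 °C.
station 3: 38.0 °F = 3.333 °C.
Spread: 10.650 − 3.333 = 7.317 °C.

7.32 °C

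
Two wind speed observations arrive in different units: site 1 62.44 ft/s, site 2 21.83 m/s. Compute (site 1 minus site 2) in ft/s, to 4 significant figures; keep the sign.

-9.181 ft/s

site 2: 21.83 m/s = 71.62073 ft/s.
Difference: 62.44000 − 71.62073 = -9.181 ft/s.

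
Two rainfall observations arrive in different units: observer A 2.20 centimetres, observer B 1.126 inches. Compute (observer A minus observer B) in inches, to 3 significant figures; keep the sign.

-0.260 in

observer A: 2.20 cm = 0.86614 in.
Difference: 0.86614 − 1.12600 = -0.260 in.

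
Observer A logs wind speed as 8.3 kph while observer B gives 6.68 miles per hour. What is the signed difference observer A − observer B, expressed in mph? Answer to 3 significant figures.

-1.52 mph

observer A: 8.3 km/h = 5.1574 mph.
Difference: 5.1574 − 6.6800 = -1.52 mph.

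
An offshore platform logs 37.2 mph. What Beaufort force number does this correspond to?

37.2 mph = 16.6 m/s, which is Beaufort 7 (near gale, 13.9–17.1 m/s).

Beaufort force 7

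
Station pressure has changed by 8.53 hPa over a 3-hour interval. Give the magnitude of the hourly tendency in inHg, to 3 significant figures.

0.0840 inHg per hour

8.53 hPa / 3 h × 0.02953 inHg/hPa = 0.0840 inHg/h.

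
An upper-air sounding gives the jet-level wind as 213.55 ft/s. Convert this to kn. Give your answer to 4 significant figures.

126.5 kt

1 ft/s = 0.592484 kt, so 213.55 × 0.592484 = 126.5 kt.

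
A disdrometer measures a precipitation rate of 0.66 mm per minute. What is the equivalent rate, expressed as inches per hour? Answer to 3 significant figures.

0.66 mm/minute × 0.0393701 in/mm × 60 minute/hour = 1.56 in/hour.

1.56 in/hour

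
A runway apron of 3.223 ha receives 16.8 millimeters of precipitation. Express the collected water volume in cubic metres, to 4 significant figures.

541.5 cubic metres

Area: 3.223 ha = 32230 m².
1 mm over 1 m² is 1 L, so volume = 16.8 × 32230 = 541464 L = 541.5 m³.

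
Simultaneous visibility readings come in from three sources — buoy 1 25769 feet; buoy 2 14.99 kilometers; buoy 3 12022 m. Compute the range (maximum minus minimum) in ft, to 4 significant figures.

buoy 2: 14.99 km = 49179.79 ft.
buoy 3: 12022 m = 39442.26 ft.
Spread: 49179.79 − 25769.00 = 23410 ft.

23410 ft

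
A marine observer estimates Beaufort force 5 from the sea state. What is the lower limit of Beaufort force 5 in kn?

Beaufort 5 (fresh breeze) spans 17–21 knots.

17 kt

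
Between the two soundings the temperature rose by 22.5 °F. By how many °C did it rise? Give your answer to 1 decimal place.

12.5 °C

For a temperature change the 32° offset cancels: Δ°C = 22.5 × 0.5556 = 12.5 °C.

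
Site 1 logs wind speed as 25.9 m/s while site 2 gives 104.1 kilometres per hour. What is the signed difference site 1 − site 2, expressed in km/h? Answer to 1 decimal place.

-10.9 km/h

site 1: 25.9 m/s = 93.240 km/h.
Difference: 93.240 − 104.100 = -10.9 km/h.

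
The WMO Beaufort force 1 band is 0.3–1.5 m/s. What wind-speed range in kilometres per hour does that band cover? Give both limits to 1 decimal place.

0.3–1.5 m/s × 3.6 = 1.1–5.4 km/h.

1.1 to 5.4 km/h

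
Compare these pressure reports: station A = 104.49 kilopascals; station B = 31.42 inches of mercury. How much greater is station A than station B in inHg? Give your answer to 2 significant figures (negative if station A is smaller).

station A: 104.49 kPa = 30.8559 inHg.
Difference: 30.8559 − 31.4200 = -0.56 inHg.

-0.56 inHg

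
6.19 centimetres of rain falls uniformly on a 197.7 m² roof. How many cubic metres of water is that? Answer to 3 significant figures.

12.2 cubic metres

Depth: 6.19 cm × 10 = 61.9 mm.
1 mm over 1 m² is 1 L, so volume = 61.9 × 197.7 = 12237.63 L = 12.2 m³.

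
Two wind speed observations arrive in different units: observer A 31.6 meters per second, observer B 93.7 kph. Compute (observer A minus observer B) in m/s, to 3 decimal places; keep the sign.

5.572 m/s

observer B: 93.7 km/h = 26.02778 m/s.
Difference: 31.60000 − 26.02778 = 5.572 m/s.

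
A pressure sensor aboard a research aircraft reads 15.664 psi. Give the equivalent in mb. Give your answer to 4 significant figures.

1080 mb

1 psi = 68.9476 mb, so 15.664 × 68.9476 = 1080 mb.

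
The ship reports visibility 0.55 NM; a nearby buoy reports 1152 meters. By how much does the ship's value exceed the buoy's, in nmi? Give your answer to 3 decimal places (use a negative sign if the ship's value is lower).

-0.072 nmi

the buoy: 1152 m = 0.62203 nmi.
Difference: 0.55000 − 0.62203 = -0.072 nmi.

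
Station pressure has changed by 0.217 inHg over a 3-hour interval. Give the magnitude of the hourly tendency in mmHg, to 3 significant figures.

0.217 inHg / 3 h × 25.4 mmHg/inHg = 1.84 mmHg/h.

1.84 mmHg per hour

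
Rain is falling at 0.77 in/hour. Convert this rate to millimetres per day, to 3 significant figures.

469 mm/day

0.77 in/hour × 25.4 mm/in × 24 hour/day = 469 mm/day.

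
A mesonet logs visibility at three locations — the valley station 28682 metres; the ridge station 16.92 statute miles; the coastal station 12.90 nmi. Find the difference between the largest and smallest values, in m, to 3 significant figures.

4790 m

the ridge station: 16.92 SM = 27230.10 m.
the coastal station: 12.90 nmi = 23890.80 m.
Spread: 28682.00 − 23890.80 = 4790 m.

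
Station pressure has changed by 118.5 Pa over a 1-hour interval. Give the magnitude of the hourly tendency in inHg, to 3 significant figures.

0.0350 inHg per hour

118.5 Pa / 1 h × 0.0002953 inHg/Pa = 0.0350 inHg/h.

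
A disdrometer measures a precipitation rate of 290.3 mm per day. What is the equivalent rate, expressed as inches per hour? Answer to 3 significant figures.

290.3 mm/day × 0.0393701 in/mm × 0.0416667 day/hour = 0.476 in/hour.

0.476 in/hour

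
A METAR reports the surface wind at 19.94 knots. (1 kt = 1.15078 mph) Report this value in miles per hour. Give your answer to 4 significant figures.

22.95 mph

1 kt = 1.15078 mph, so 19.94 × 1.15078 = 22.95 mph.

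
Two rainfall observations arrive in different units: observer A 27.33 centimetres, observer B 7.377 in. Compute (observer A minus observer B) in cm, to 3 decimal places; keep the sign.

8.592 cm

observer B: 7.377 in = 18.73758 cm.
Difference: 27.33000 − 18.73758 = 8.592 cm.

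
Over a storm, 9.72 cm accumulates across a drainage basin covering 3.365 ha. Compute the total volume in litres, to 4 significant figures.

3271000 litres

Depth: 9.72 cm × 10 = 97.2 mm.
Area: 3.365 ha = 33650 m².
1 mm over 1 m² is 1 L, so volume = 97.2 × 33650 = 3270780 L ≈ 3271000 L.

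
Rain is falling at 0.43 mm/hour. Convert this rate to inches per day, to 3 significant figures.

0.43 mm/hour × 0.0393701 in/mm × 24 hour/day = 0.406 in/day.

0.406 in/day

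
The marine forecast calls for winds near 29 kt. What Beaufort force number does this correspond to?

Beaufort force 7

29 kt lies in the Beaufort 7 band (near gale, 28–33 kt).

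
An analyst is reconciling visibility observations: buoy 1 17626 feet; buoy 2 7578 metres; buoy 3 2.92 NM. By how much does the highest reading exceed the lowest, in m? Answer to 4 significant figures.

buoy 1: 17626 ft = 5372.40 m.
buoy 3: 2.92 nmi = 5407.84 m.
Spread: 7578.00 − 5372.40 = 2206 m.

2206 m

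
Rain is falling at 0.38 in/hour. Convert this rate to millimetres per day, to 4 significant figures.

0.38 in/hour × 25.4 mm/in × 24 hour/day = 231.6 mm/day.

231.6 mm/day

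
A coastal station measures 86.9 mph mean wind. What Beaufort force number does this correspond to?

Beaufort force 12

86.9 mph = 38.8 m/s, which is Beaufort 12 (hurricane force, ≥32.7 m/s).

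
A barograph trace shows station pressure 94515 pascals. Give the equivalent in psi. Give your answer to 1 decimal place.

1 Pa = 0.000145038 psi, so 94515 × 0.000145038 = 13.7 psi.

13.7 psi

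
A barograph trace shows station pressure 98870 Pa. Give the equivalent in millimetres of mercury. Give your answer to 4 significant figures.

741.6 mmHg

1 Pa = 0.00750062 mmHg, so 98870 × 0.00750062 = 741.6 mmHg.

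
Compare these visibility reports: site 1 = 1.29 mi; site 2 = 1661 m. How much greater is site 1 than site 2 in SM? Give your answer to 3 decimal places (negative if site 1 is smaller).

site 2: 1661 m = 1.03210 SM.
Difference: 1.29000 − 1.03210 = 0.258 SM.

0.258 SM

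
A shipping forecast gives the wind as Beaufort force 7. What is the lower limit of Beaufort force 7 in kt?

Beaufort 7 (near gale) spans 28–33 knots.

28 kt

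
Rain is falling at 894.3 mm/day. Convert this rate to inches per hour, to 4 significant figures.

1.467 in/hour

894.3 mm/day × 0.0393701 in/mm × 0.0416667 day/hour = 1.467 in/hour.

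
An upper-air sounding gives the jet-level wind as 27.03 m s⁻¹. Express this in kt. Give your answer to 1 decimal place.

52.5 kt

1 m/s = 1.94384 kt, so 27.03 × 1.94384 = 52.5 kt.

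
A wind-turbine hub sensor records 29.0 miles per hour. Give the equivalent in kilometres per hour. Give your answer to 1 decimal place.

46.7 km/h

1 mph = 1.60934 km/h, so 29.0 × 1.60934 = 46.7 km/h.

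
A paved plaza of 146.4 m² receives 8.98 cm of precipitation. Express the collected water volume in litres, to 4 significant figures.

Depth: 8.98 cm × 10 = 89.8 mm.
1 mm over 1 m² is 1 L, so volume = 89.8 × 146.4 = 13146.72 L ≈ 13150 L.

13150 litres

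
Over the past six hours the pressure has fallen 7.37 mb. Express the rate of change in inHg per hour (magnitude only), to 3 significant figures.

7.37 mb / 6 h × 0.02953 inHg/mb = 0.0363 inHg/h.

0.0363 inHg per hour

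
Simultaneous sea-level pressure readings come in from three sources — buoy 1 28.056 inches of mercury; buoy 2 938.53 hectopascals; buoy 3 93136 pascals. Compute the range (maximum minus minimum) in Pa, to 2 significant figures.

buoy 1: 28.056 inHg = 95008.53 Pa.
buoy 2: 938.53 hPa = 93853.00 Pa.
Spread: 95008.53 − 93136.00 = 1900 Pa.

1900 Pa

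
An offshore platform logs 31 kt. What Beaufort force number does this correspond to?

Beaufort force 7

31 kt lies in the Beaufort 7 band (near gale, 28–33 kt).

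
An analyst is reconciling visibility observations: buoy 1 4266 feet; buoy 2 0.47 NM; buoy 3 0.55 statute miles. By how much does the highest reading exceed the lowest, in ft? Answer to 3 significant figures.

buoy 2: 0.47 nmi = 2855.77 ft.
buoy 3: 0.55 SM = 2904.00 ft.
Spread: 4266.00 − 2855.77 = 1410 ft.

1410 ft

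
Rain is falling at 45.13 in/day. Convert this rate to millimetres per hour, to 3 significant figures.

45.13 in/day × 25.4 mm/in × 0.0416667 day/hour = 47.8 mm/hour.

47.8 mm/hour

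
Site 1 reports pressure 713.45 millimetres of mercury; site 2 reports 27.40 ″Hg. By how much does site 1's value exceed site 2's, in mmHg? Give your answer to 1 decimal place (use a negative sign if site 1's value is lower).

site 2: 27.40 inHg = 695.960 mmHg.
Difference: 713.450 − 695.960 = 17.5 mmHg.

17.5 mmHg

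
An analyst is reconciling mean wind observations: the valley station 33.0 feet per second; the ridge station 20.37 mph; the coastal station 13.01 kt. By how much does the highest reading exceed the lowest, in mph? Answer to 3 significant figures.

7.53 mph

the valley station: 33.0 ft/s = 22.5000 mph.
the coastal station: 13.01 kt = 14.9716 mph.
Spread: 22.5000 − 14.9716 = 7.53 mph.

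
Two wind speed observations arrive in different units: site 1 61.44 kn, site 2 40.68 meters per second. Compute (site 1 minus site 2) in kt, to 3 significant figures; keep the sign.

-17.6 kt

site 2: 40.68 m/s = 79.076 kt.
Difference: 61.440 − 79.076 = -17.6 kt.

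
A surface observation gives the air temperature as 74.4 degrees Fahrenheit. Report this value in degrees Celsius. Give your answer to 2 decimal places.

23.56 °C

°C = (°F − 32) × 5/9 = (74.4 − 32) / 1.8 = 23.56 °C.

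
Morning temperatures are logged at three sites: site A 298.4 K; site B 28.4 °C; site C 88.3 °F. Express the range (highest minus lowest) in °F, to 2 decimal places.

site A: 298.4 K = 25.250 °C.
site C: 88.3 °F = 31.278 °C.
Spread: 31.278 − 25.250 = 6.028 °C = 10.85 °F.

10.85 °F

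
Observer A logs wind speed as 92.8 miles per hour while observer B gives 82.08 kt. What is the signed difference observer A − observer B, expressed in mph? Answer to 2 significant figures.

observer B: 82.08 kt = 94.456 mph.
Difference: 92.800 − 94.456 = -1.7 mph.

-1.7 mph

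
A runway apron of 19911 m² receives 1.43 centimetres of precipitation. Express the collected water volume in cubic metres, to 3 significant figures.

285 cubic metres

Depth: 1.43 cm × 10 = 14.3 mm.
1 mm over 1 m² is 1 L, so volume = 14.3 × 19911 = 284727.3 L = 285 m³.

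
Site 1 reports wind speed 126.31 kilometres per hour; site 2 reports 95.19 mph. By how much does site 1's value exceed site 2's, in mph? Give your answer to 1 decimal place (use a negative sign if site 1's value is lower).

-16.7 mph

site 1: 126.31 km/h = 78.485 mph.
Difference: 78.485 − 95.190 = -16.7 mph.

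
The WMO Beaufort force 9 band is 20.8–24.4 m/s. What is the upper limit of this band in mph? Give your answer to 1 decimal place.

54.6 mph

20.8–24.4 m/s × 2.237 = 46.5–54.6 mph.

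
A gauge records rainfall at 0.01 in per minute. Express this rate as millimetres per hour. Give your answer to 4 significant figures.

0.01 in/minute × 25.4 mm/in × 60 minute/hour = 15.24 mm/hour.

15.24 mm/hour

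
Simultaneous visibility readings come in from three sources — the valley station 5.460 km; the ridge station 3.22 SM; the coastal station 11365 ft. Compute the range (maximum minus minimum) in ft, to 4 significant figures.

6548 ft

the valley station: 5.460 km = 17913.39 ft.
the ridge station: 3.22 SM = 17001.60 ft.
Spread: 17913.39 − 11365.00 = 6548 ft.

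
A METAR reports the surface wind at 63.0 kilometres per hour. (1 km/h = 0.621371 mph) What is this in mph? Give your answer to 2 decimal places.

1 km/h = 0.621371 mph, so 63.0 × 0.621371 = 39.15 mph.

39.15 mph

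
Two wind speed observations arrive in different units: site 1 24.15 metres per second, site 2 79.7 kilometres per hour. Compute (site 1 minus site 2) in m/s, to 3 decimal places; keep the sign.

2.011 m/s

site 2: 79.7 km/h = 22.13889 m/s.
Difference: 24.15000 − 22.13889 = 2.011 m/s.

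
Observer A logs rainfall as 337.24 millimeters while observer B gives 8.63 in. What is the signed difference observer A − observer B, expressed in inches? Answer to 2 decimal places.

observer A: 337.24 mm = 13.2772 in.
Difference: 13.2772 − 8.6300 = 4.65 in.

4.65 in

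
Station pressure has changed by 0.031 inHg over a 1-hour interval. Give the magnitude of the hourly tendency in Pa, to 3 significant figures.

0.031 inHg / 1 h × 3386.39 Pa/inHg = 105 Pa/h.

105 Pa per hour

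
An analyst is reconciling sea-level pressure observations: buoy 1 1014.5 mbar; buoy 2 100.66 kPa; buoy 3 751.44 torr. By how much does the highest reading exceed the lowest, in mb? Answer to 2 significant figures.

13 mb

buoy 2: 100.66 kPa = 1006.60 mb.
buoy 3: 751.44 mmHg = 1001.84 mb.
Spread: 1014.50 − 1001.84 = 13 mb.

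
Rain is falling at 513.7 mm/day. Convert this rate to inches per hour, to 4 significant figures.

0.8427 in/hour

513.7 mm/day × 0.0393701 in/mm × 0.0416667 day/hour = 0.8427 in/hour.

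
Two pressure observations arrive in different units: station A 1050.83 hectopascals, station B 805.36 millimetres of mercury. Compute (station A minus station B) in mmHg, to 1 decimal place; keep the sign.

-17.2 mmHg

station A: 1050.83 hPa = 788.187 mmHg.
Difference: 788.187 − 805.360 = -17.2 mmHg.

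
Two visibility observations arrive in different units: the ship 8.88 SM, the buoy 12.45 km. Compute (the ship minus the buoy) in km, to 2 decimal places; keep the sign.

1.84 km

the ship: 8.88 SM = 14.2910 km.
Difference: 14.2910 − 12.4500 = 1.84 km.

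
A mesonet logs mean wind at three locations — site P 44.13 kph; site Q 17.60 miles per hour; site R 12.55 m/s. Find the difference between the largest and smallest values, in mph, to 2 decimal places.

site P: 44.13 km/h = 27.4211 mph.
site R: 12.55 m/s = 28.0736 mph.
Spread: 28.0736 − 17.6000 = 10.47 mph.

10.47 mph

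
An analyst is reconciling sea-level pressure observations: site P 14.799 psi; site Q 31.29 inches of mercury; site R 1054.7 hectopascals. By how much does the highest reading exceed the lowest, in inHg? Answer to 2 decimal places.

site P: 14.799 psi = 30.1311 inHg.
site R: 1054.7 hPa = 31.1453 inHg.
Spread: 31.2900 − 30.1311 = 1.16 inHg.

1.16 inHg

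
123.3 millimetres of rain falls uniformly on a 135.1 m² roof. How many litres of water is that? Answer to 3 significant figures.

1 mm over 1 m² is 1 L, so volume = 123.3 × 135.1 = 16657.83 L ≈ 16700 L.

16700 litres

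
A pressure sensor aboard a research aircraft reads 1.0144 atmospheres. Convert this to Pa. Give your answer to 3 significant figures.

103000 Pa

1 atm = 101325 Pa, so 1.0144 × 101325 = 103000 Pa.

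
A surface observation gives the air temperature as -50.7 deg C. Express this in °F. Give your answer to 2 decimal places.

-59.26 °F

°F = °C × 9/5 + 32 = -50.7 × 1.8 + 32 = -59.26 °F.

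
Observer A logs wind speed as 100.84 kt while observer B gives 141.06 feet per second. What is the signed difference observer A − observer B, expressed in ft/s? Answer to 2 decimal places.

observer A: 100.84 kt = 170.1987 ft/s.
Difference: 170.1987 − 141.0600 = 29.14 ft/s.

29.14 ft/s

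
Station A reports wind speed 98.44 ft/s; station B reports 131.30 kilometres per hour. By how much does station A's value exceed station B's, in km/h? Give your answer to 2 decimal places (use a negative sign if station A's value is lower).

-23.28 km/h

station A: 98.44 ft/s = 108.0162 km/h.
Difference: 108.0162 − 131.3000 = -23.28 km/h.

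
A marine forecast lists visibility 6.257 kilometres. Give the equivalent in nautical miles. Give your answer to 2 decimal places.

3.38 nmi

1 km = 0.539957 nmi, so 6.257 × 0.539957 = 3.38 nmi.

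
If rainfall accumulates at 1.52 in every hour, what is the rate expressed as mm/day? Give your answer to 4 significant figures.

1.52 in/hour × 25.4 mm/in × 24 hour/day = 926.6 mm/day.

926.6 mm/day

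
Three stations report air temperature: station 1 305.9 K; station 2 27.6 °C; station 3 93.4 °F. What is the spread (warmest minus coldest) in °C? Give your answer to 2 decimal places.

6.51 °C

station 1: 305.9 K = 32.750 °C.
station 3: 93.4 °F = 34.111 °C.
Spread: 34.111 − 27.600 = 6.511 °C.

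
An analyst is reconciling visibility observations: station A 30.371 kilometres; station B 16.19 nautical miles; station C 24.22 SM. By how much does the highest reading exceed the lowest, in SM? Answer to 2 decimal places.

station A: 30.371 km = 18.8717 SM.
station B: 16.19 nmi = 18.6311 SM.
Spread: 24.2200 − 18.6311 = 5.59 SM.

5.59 SM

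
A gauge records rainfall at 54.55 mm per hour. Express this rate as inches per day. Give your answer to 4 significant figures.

54.55 mm/hour × 0.0393701 in/mm × 24 hour/day = 51.54 in/day.

51.54 in/day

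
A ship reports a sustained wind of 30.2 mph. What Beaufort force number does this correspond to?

30.2 mph = 13.5 m/s, which is Beaufort 6 (strong breeze, 10.8–13.8 m/s).

Beaufort force 6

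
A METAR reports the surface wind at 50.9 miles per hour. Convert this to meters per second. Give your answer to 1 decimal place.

22.8 m/s

1 mph = 0.44704 m/s, so 50.9 × 0.44704 = 22.8 m/s.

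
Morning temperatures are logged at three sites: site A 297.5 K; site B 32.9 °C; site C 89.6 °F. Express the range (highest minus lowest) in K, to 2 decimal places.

site A: 297.5 K = 24.350 °C.
site C: 89.6 °F = 32.000 °C.
Spread: 32.900 − 24.350 = 8.550 °C.

8.55 K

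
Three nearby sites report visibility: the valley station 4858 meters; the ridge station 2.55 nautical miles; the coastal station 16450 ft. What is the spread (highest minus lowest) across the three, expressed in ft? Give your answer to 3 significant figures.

the valley station: 4858 m = 15938.32 ft.
the ridge station: 2.55 nmi = 15494.09 ft.
Spread: 16450.00 − 15494.09 = 956 ft.

956 ft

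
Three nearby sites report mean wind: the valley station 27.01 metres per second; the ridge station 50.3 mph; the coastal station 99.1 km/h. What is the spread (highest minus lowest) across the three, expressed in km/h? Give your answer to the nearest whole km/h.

18 km/h

the valley station: 27.01 m/s = 97.24 km/h.
the ridge station: 50.3 mph = 80.95 km/h.
Spread: 99.10 − 80.95 = 18 km/h.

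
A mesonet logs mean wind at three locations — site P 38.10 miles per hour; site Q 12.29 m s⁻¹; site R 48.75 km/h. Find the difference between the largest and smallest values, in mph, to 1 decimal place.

site Q: 12.29 m/s = 27.492 mph.
site R: 48.75 km/h = 30.292 mph.
Spread: 38.100 − 27.492 = 10.6 mph.

10.6 mph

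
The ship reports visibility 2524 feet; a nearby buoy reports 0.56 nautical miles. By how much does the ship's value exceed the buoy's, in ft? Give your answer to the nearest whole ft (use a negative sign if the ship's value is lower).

-879 ft

the buoy: 0.56 nmi = 3402.62 ft.
Difference: 2524.00 − 3402.62 = -879 ft.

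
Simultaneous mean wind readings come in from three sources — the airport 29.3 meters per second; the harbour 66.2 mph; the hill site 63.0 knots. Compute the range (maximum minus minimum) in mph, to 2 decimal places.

6.96 mph

the airport: 29.3 m/s = 65.5422 mph.
the hill site: 63.0 kt = 72.4991 mph.
Spread: 72.4991 − 65.5422 = 6.96 mph.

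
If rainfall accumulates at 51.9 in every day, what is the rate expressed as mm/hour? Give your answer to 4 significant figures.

51.9 in/day × 25.4 mm/in × 0.0416667 day/hour = 54.93 mm/hour.

54.93 mm/hour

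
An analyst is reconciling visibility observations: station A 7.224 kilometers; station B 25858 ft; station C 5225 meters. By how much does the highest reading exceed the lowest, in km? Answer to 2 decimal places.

2.66 km

station B: 25858 ft = 7.8815 km.
station C: 5225 m = 5.2250 km.
Spread: 7.8815 − 5.2250 = 2.66 km.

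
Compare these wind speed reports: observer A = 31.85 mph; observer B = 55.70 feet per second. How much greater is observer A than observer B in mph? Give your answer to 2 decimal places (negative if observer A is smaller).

observer B: 55.70 ft/s = 37.9773 mph.
Difference: 31.8500 − 37.9773 = -6.13 mph.

-6.13 mph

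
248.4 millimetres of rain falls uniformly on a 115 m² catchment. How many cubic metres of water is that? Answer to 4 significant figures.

1 mm over 1 m² is 1 L, so volume = 248.4 × 115 = 28566 L = 28.57 m³.

28.57 cubic metres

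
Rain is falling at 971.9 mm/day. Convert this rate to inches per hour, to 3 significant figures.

1.59 in/hour

971.9 mm/day × 0.0393701 in/mm × 0.0416667 day/hour = 1.59 in/hour.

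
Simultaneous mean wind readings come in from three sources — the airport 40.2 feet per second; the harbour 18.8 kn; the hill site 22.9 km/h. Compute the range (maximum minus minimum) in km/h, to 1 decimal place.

the airport: 40.2 ft/s = 44.111 km/h.
the harbour: 18.8 kt = 34.818 km/h.
Spread: 44.111 − 22.900 = 21.2 km/h.

21.2 km/h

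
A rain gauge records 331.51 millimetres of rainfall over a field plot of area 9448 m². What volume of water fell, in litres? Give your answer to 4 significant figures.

3132000 litres

1 mm over 1 m² is 1 L, so volume = 331.51 × 9448 = 3132106.5 L ≈ 3132000 L.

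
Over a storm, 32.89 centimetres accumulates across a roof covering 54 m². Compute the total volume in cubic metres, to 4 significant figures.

Depth: 32.89 cm × 10 = 328.9 mm.
1 mm over 1 m² is 1 L, so volume = 328.9 × 54 = 17760.6 L = 17.76 m³.

17.76 cubic metres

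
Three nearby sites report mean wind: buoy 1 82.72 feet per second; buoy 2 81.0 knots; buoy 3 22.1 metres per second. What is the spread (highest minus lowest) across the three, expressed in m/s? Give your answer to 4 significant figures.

19.57 m/s

buoy 1: 82.72 ft/s = 25.2131 m/s.
buoy 2: 81.0 kt = 41.6700 m/s.
Spread: 41.6700 − 22.1000 = 19.57 m/s.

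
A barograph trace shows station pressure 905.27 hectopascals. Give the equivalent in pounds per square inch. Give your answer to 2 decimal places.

1 hPa = 0.0145038 psi, so 905.27 × 0.0145038 = 13.13 psi.

13.13 psi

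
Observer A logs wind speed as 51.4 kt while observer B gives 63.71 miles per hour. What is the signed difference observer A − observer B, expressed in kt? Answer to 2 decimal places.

-3.96 kt

observer B: 63.71 mph = 55.3625 kt.
Difference: 51.4000 − 55.3625 = -3.96 kt.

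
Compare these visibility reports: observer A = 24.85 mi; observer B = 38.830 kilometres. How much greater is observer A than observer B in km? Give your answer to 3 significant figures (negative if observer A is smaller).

1.16 km

observer A: 24.85 SM = 39.9922 km.
Difference: 39.9922 − 38.8300 = 1.16 km.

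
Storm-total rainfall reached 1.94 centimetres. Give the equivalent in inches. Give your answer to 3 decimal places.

1 cm = 0.393701 in, so 1.94 × 0.393701 = 0.764 in.

0.764 in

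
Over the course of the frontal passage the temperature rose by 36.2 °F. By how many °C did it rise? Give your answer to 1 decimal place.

20.1 °C

For a temperature change the 32° offset cancels: Δ°C = 36.2 × 0.5556 = 20.1 °C.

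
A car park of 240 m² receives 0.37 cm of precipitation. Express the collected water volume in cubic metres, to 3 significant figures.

Depth: 0.37 cm × 10 = 3.7 mm.
1 mm over 1 m² is 1 L, so volume = 3.7 × 240 = 888 L = 0.888 m³.

0.888 cubic metres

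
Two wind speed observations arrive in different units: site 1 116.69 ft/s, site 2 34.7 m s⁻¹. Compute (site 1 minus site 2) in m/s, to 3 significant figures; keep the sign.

site 1: 116.69 ft/s = 35.56711 m/s.
Difference: 35.56711 − 34.70000 = 0.867 m/s.

0.867 m/s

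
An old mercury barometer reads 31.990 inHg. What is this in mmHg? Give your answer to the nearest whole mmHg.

1 inHg = 25.4 mmHg, so 31.990 × 25.4 = 813 mmHg.

813 mmHg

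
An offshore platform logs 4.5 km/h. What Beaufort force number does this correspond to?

Beaufort force 1

4.5 km/h = 1.2 m/s, which is Beaufort 1 (light air, 0.3–1.5 m/s).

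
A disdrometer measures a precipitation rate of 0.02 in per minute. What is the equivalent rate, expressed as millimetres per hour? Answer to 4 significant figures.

30.48 mm/hour

0.02 in/minute × 25.4 mm/in × 60 minute/hour = 30.48 mm/hour.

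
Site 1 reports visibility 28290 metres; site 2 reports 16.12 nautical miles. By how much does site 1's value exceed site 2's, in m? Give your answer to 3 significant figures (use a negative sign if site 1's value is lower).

-1560 m

site 2: 16.12 nmi = 29854.24 m.
Difference: 28290.00 − 29854.24 = -1560 m.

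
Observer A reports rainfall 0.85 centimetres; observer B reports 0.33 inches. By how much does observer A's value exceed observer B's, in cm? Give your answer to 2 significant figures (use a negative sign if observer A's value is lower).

observer B: 0.33 in = 0.83820 cm.
Difference: 0.85000 − 0.83820 = 0.012 cm.

0.012 cm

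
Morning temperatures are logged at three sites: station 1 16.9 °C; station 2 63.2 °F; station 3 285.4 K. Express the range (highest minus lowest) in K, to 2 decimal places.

5.08 K

station 2: 63.2 °F = 17.333 °C.
station 3: 285.4 K = 12.250 °C.
Spread: 17.333 − 12.250 = 5.083 °C.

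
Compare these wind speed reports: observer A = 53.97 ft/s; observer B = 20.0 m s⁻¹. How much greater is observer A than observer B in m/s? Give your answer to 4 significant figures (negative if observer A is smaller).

observer A: 53.97 ft/s = 16.45006 m/s.
Difference: 16.45006 − 20.00000 = -3.550 m/s.

-3.550 m/s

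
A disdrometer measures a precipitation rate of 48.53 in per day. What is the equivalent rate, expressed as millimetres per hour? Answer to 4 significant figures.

48.53 in/day × 25.4 mm/in × 0.0416667 day/hour = 51.36 mm/hour.

51.36 mm/hour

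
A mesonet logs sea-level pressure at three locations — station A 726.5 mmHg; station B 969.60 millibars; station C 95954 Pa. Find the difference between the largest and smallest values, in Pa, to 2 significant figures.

1000 Pa

station A: 726.5 mmHg = 96858.71 Pa.
station B: 969.60 mb = 96960.00 Pa.
Spread: 96960.00 − 95954.00 = 1000 Pa.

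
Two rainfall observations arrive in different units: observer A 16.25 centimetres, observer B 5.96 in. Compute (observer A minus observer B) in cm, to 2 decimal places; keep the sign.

observer B: 5.96 in = 15.1384 cm.
Difference: 16.2500 − 15.1384 = 1.11 cm.

1.11 cm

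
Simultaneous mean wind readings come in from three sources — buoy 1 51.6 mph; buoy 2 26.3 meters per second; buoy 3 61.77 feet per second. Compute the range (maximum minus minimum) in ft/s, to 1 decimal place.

24.5 ft/s

buoy 1: 51.6 mph = 75.680 ft/s.
buoy 2: 26.3 m/s = 86.286 ft/s.
Spread: 86.286 − 61.770 = 24.5 ft/s.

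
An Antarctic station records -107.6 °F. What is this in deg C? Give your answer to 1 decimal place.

°C = (°F − 32) × 5/9 = (-107.6 − 32) / 1.8 = -77.6 °C.

-77.6 °C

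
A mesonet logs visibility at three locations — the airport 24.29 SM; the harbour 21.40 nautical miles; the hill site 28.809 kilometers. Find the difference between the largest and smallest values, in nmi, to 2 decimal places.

5.84 nmi

the airport: 24.29 SM = 21.1074 nmi.
the hill site: 28.809 km = 15.5556 nmi.
Spread: 21.4000 − 15.5556 = 5.84 nmi.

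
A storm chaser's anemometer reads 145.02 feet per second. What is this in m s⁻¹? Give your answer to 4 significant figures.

1 ft/s = 0.3048 m/s, so 145.02 × 0.3048 = 44.20 m/s.

44.20 m/s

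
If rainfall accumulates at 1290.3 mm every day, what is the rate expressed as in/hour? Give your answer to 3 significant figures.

1290.3 mm/day × 0.0393701 in/mm × 0.0416667 day/hour = 2.12 in/hour.

2.12 in/hour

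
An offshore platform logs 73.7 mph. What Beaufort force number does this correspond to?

Beaufort force 12

73.7 mph = 32.9 m/s, which is Beaufort 12 (hurricane force, ≥32.7 m/s).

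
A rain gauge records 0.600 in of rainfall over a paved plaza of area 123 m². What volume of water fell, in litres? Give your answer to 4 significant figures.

1875 litres

Depth: 0.600 in × 25.4 = 15.24 mm.
1 mm over 1 m² is 1 L, so volume = 15.24 × 123 = 1874.52 L ≈ 1875 L.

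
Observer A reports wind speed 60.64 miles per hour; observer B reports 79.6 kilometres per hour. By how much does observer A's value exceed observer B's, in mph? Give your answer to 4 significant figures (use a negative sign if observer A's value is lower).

observer B: 79.6 km/h = 49.4611 mph.
Difference: 60.6400 − 49.4611 = 11.18 mph.

11.18 mph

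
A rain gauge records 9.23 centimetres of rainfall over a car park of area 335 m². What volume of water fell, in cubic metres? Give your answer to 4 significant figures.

30.92 cubic metres

Depth: 9.23 cm × 10 = 92.3 mm.
1 mm over 1 m² is 1 L, so volume = 92.3 × 335 = 30920.5 L = 30.92 m³.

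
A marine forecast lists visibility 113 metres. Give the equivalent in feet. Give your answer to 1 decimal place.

1 m = 3.28084 ft, so 113 × 3.28084 = 370.7 ft.

370.7 ft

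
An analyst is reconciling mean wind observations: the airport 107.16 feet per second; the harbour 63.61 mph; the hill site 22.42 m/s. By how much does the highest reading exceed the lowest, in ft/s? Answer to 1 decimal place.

33.6 ft/s

the harbour: 63.61 mph = 93.295 ft/s.
the hill site: 22.42 m/s = 73.556 ft/s.
Spread: 107.160 − 73.556 = 33.6 ft/s.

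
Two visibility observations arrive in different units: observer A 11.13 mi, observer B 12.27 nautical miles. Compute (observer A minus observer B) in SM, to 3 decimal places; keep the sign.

-2.990 SM

observer B: 12.27 nmi = 14.12006 SM.
Difference: 11.13000 − 14.12006 = -2.990 SM.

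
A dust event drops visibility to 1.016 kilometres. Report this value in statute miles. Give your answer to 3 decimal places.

1 km = 0.621371 SM, so 1.016 × 0.621371 = 0.631 SM.

0.631 SM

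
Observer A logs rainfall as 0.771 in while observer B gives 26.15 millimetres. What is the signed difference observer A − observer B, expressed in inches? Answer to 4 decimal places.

observer B: 26.15 mm = 1.029528 in.
Difference: 0.771000 − 1.029528 = -0.2585 in.

-0.2585 in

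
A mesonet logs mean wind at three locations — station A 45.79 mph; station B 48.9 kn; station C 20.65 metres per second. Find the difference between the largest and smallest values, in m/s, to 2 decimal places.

station A: 45.79 mph = 20.4700 m/s.
station B: 48.9 kt = 25.1563 m/s.
Spread: 25.1563 − 20.4700 = 4.69 m/s.

4.69 m/s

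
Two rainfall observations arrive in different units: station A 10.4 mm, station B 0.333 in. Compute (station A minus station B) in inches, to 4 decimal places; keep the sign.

station A: 10.4 mm = 0.409449 in.
Difference: 0.409449 − 0.333000 = 0.0764 in.

0.0764 in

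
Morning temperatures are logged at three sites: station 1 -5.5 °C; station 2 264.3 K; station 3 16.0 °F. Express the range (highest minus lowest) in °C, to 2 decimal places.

3.39 °C

station 2: 264.3 K = -8.850 °C.
station 3: 16.0 °F = -8.889 °C.
Spread: (-5.500) − (-8.889) = 3.389 °C.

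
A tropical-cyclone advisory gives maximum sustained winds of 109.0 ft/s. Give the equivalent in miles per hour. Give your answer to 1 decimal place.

74.3 mph

1 ft/s = 0.681818 mph, so 109.0 × 0.681818 = 74.3 mph.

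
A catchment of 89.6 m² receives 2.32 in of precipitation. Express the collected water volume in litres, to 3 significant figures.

Depth: 2.32 in × 25.4 = 58.928 mm.
1 mm over 1 m² is 1 L, so volume = 58.928 × 89.6 = 5279.9488 L ≈ 5280 L.

5280 litres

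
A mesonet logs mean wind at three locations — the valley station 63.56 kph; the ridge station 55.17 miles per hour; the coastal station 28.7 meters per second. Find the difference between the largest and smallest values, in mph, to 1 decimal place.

the valley station: 63.56 km/h = 39.494 mph.
the coastal station: 28.7 m/s = 64.200 mph.
Spread: 64.200 − 39.494 = 24.7 mph.

24.7 mph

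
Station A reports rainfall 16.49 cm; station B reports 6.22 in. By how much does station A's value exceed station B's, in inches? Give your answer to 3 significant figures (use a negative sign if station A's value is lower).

0.272 in

station A: 16.49 cm = 6.49213 in.
Difference: 6.49213 − 6.22000 = 0.272 in.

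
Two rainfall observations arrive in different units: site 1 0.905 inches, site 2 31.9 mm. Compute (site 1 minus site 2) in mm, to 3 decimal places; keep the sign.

site 1: 0.905 in = 22.98700 mm.
Difference: 22.98700 − 31.90000 = -8.913 mm.

-8.913 mm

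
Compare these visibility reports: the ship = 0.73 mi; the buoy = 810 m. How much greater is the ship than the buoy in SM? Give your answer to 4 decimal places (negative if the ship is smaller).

the buoy: 810 m = 0.503311 SM.
Difference: 0.730000 − 0.503311 = 0.2267 SM.

0.2267 SM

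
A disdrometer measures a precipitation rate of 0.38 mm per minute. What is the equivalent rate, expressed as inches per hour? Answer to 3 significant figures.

0.38 mm/minute × 0.0393701 in/mm × 60 minute/hour = 0.898 in/hour.

0.898 in/hour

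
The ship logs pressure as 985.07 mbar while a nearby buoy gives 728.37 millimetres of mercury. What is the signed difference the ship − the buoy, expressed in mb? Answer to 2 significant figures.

the buoy: 728.37 mmHg = 971.08 mb.
Difference: 985.07 − 971.08 = 14 mb.

14 mb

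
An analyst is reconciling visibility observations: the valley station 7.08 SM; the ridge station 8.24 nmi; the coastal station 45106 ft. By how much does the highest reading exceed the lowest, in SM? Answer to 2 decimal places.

2.40 SM

the ridge station: 8.24 nmi = 9.4824 SM.
the coastal station: 45106 ft = 8.5428 SM.
Spread: 9.4824 − 7.0800 = 2.40 SM.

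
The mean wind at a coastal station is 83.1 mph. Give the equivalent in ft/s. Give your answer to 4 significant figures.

1 mph = 1.46667 ft/s, so 83.1 × 1.46667 = 121.9 ft/s.

121.9 ft/s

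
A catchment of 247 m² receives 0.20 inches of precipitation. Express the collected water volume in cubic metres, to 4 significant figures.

Depth: 0.20 in × 25.4 = 5.08 mm.
1 mm over 1 m² is 1 L, so volume = 5.08 × 247 = 1254.76 L = 1.255 m³.

1.255 cubic metres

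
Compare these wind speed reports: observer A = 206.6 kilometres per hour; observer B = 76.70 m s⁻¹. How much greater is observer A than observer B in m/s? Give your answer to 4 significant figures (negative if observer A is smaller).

observer A: 206.6 km/h = 57.3889 m/s.
Difference: 57.3889 − 76.7000 = -19.31 m/s.

-19.31 m/s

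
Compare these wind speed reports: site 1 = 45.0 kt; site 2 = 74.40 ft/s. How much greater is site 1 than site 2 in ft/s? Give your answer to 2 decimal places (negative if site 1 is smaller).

site 1: 45.0 kt = 75.9514 ft/s.
Difference: 75.9514 − 74.4000 = 1.55 ft/s.

1.55 ft/s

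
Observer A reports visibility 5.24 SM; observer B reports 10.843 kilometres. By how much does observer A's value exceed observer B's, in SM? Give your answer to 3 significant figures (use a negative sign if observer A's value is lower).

observer B: 10.843 km = 6.7375 SM.
Difference: 5.2400 − 6.7375 = -1.50 SM.

-1.50 SM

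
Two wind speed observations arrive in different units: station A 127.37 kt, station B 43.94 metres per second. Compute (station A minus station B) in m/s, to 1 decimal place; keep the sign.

21.6 m/s

station A: 127.37 kt = 65.525 m/s.
Difference: 65.525 − 43.940 = 21.6 m/s.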